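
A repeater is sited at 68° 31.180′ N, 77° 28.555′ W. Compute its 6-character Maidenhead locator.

Shift to the Maidenhead origin (180°W, 90°S): lon 102.5241, lat 158.5197.
Field: 102.5241/20 → 5 → F, 158.5197/10 → 15 → P; chars FP.
Square: 2.5241/2 → 1, 8.5197/1 → 8; chars 18.
Subsquare: 0.5241/0.0833333 → 6 → g, 0.5197/0.0416667 → 12 → m; chars gm.

FP18gm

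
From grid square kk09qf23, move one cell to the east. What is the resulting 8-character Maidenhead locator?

Longitude extended square 2; +1 → 3.
The latitude characters are unchanged.

KK09qf33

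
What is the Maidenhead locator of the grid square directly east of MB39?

MB49

Longitude square 3; +1 → 4.
The latitude characters are unchanged.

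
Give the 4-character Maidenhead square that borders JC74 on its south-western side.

JC63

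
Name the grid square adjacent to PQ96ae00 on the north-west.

PQ86xe91

Longitude extended square 0; −1 → -1, wraps to 9, carry into subsquare.
Longitude subsquare a = 0; −1 → -1, wraps to 23 = x, carry into square.
Longitude square 9; −1 → 8.
Latitude extended square 0; +1 → 1.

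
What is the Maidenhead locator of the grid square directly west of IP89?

Longitude square 8; −1 → 7.
The latitude characters are unchanged.

IP79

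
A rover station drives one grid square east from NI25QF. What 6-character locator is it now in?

Longitude subsquare q = 16; +1 → 17 = r.
The latitude characters are unchanged.

NI25rf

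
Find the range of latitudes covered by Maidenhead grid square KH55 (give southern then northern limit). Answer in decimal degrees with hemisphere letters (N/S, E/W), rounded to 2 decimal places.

15.00° S, 14.00° S

Field K=10, H=7: +10·20° lon, +7·10° lat → SW at lon 20°, lat -20°.
Square 5, 5: +5·2° lon, +5·1° lat → SW at lon 30°, lat -15°.
Cell spans 2° lon × 1° lat.
south 15.00° S, north 14.00° S.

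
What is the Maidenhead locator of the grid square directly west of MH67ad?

Longitude subsquare a = 0; −1 → -1, wraps to 23 = x, carry into square.
Longitude square 6; −1 → 5.
The latitude characters are unchanged.

MH57xd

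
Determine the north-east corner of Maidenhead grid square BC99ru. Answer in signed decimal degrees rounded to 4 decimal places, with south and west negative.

-60.1250, -140.5000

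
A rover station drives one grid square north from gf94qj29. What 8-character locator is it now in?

GF94qk20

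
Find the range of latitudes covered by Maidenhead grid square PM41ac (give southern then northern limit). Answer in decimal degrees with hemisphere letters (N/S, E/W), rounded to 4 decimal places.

Field P=15, M=12: +15·20° lon, +12·10° lat → SW at lon 120°, lat 30°.
Square 4, 1: +4·2° lon, +1·1° lat → SW at lon 128°, lat 31°.
Subsquare a=0, c=2: +0·0.0833333° lon, +2·0.0416667° lat → SW at lon 128°, lat 31.0833°.
Cell spans 0.0833333° lon × 0.0416667° lat.
south 31.0833° N, north 31.1250° N.

31.0833° N, 31.1250° N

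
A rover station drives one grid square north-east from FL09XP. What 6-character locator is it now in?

FL19aq

Longitude subsquare x = 23; +1 → 24, wraps to 0 = a, carry into square.
Longitude square 0; +1 → 1.
Latitude subsquare p = 15; +1 → 16 = q.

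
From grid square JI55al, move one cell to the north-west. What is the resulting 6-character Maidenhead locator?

JI45xm

Longitude subsquare a = 0; −1 → -1, wraps to 23 = x, carry into square.
Longitude square 5; −1 → 4.
Latitude subsquare l = 11; +1 → 12 = m.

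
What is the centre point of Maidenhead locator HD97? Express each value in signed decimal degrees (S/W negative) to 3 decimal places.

Field H=7, D=3: +7·20° lon, +3·10° lat → SW at lon -40°, lat -60°.
Square 9, 7: +9·2° lon, +7·1° lat → SW at lon -22°, lat -53°.
Cell spans 2° lon × 1° lat. Centre is SW corner plus half of each.
latitude -52.500, longitude -21.000.

-52.500, -21.000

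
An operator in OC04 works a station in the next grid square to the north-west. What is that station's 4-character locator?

Longitude square 0; −1 → -1, wraps to 9, carry into field.
Longitude field O = 14; −1 → 13 = N.
Latitude square 4; +1 → 5.

NC95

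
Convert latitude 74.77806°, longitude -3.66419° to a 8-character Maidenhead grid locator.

Add 180° to longitude and 90° to latitude: 176.33581, 164.77806.
Field: 176.33581/20 → 8 → I, 164.77806/10 → 16 → Q; chars IQ.
Square: 16.33581/2 → 8, 4.77806/1 → 4; chars 84.
Subsquare: 0.33581/0.0833333 → 4 → e, 0.77806/0.0416667 → 18 → s; chars es.
Extended square: 0.00248/0.00833333 → 0, 0.02806/0.00416667 → 6; chars 06.

IQ84es06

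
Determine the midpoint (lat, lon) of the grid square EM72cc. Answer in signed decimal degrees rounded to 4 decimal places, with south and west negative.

Field E=4, M=12: +4·20° lon, +12·10° lat → SW at lon -100°, lat 30°.
Square 7, 2: +7·2° lon, +2·1° lat → SW at lon -86°, lat 32°.
Subsquare c=2, c=2: +2·0.0833333° lon, +2·0.0416667° lat → SW at lon -85.8333°, lat 32.0833°.
Cell spans 0.0833333° lon × 0.0416667° lat. Centre is SW corner plus half of each.
latitude 32.1042, longitude -85.7917.

32.1042, -85.7917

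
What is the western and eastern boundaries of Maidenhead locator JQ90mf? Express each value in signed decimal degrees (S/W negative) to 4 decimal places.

19.0000, 19.0833

Field J=9, Q=16: +9·20° lon, +16·10° lat → SW at lon 0°, lat 70°.
Square 9, 0: +9·2° lon, +0·1° lat → SW at lon 18°, lat 70°.
Subsquare m=12, f=5: +12·0.0833333° lon, +5·0.0416667° lat → SW at lon 19°, lat 70.2083°.
Cell spans 0.0833333° lon × 0.0416667° lat.
west 19.0000, east 19.0833.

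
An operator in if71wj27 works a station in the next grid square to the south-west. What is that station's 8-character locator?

Longitude extended square 2; −1 → 1.
Latitude extended square 7; −1 → 6.

IF71wj16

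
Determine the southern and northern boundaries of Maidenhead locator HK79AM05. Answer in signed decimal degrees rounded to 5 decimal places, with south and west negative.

19.52083, 19.52500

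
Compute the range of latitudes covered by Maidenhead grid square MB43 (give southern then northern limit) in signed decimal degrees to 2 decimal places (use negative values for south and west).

-77.00, -76.00

Field M=12, B=1: +12·20° lon, +1·10° lat → SW at lon 60°, lat -80°.
Square 4, 3: +4·2° lon, +3·1° lat → SW at lon 68°, lat -77°.
Cell spans 2° lon × 1° lat.
south -77.00, north -76.00.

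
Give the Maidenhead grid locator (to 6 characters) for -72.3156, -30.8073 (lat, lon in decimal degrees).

HB47oq

Shift to the Maidenhead origin (180°W, 90°S): lon 149.1927, lat 17.6844.
Field: lon ⌊149.1927/20⌋ = 7 → H; lat ⌊17.6844/10⌋ = 1 → B.
Square: lon ⌊9.1927/2⌋ = 4; lat ⌊7.6844/1⌋ = 7.
Subsquare: lon ⌊1.1927/0.0833333⌋ = 14 → o; lat ⌊0.6844/0.0416667⌋ = 16 → q.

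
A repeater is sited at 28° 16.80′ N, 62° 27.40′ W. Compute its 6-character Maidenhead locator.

Offset from 180°W / 90°S: lon 117.5433°, lat 118.2800°.
Field: 117.5433/20 → 5 → F, 118.2800/10 → 11 → L; chars FL.
Square: 17.5433/2 → 8, 8.2800/1 → 8; chars 88.
Subsquare: 1.5433/0.0833333 → 18 → s, 0.2800/0.0416667 → 6 → g; chars sg.

FL88sg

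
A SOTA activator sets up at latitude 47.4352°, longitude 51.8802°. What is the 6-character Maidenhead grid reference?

Offset from 180°W / 90°S: lon 231.8802°, lat 137.4352°.
Field: 231.8802/20 → 11 → L, 137.4352/10 → 13 → N; chars LN.
Square: 11.8802/2 → 5, 7.4352/1 → 7; chars 57.
Subsquare: 1.8802/0.0833333 → 22 → w, 0.4352/0.0416667 → 10 → k; chars wk.

LN57wk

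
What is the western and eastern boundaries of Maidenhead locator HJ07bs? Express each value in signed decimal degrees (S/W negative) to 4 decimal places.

-39.9167, -39.8333

Field H=7, J=9: +7·20° lon, +9·10° lat → SW at lon -40°, lat 0°.
Square 0, 7: +0·2° lon, +7·1° lat → SW at lon -40°, lat 7°.
Subsquare b=1, s=18: +1·0.0833333° lon, +18·0.0416667° lat → SW at lon -39.9167°, lat 7.75°.
Cell spans 0.0833333° lon × 0.0416667° lat.
west -39.9167, east -39.8333.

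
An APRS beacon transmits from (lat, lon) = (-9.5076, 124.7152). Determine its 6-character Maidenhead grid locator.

Shift to the Maidenhead origin (180°W, 90°S): lon 304.7152, lat 80.4924.
Field (20°×10°, letters A–R): lon ⌊304.7152/20⌋ = 15 → P; lat ⌊80.4924/10⌋ = 8 → I.
Square (2°×1°, digits 0–9): lon ⌊4.7152/2⌋ = 2; lat ⌊0.4924/1⌋ = 0.
Subsquare (5′×2.5′, letters a–x): lon ⌊0.7152/0.0833333⌋ = 8 → i; lat ⌊0.4924/0.0416667⌋ = 11 → l.

PI20il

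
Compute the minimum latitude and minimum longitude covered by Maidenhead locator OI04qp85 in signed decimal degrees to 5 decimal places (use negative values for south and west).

Field O=14, I=8: +14·20° lon, +8·10° lat → SW at lon 100°, lat -10°.
Square 0, 4: +0·2° lon, +4·1° lat → SW at lon 100°, lat -6°.
Subsquare q=16, p=15: +16·0.0833333° lon, +15·0.0416667° lat → SW at lon 101.333°, lat -5.375°.
Extended square 8, 5: +8·0.00833333° lon, +5·0.00416667° lat → SW at lon 101.4°, lat -5.35417°.
latitude -5.35417, longitude 101.40000.

-5.35417, 101.40000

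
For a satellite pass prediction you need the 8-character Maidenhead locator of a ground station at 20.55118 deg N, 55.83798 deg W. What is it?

GL20bn92

Shift to the Maidenhead origin (180°W, 90°S): lon 124.16202, lat 110.55118.
Field: 124.16202/20 → 6 → G, 110.55118/10 → 11 → L; chars GL.
Square: 4.16202/2 → 2, 0.55118/1 → 0; chars 20.
Subsquare: 0.16202/0.0833333 → 1 → b, 0.55118/0.0416667 → 13 → n; chars bn.
Extended square: 0.07869/0.00833333 → 9, 0.00951/0.00416667 → 2; chars 92.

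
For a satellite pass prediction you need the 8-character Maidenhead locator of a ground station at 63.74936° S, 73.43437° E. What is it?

Offset from 180°W / 90°S: lon 253.43437°, lat 26.25064°.
Field (20°×10°, letters A–R): 253.43437/20 → 12 → M, 26.25064/10 → 2 → C; chars MC.
Square (2°×1°, digits 0–9): 13.43437/2 → 6, 6.25064/1 → 6; chars 66.
Subsquare (5′×2.5′, letters a–x): 1.43437/0.0833333 → 17 → r, 0.25064/0.0416667 → 6 → g; chars rg.
Extended square (30″×15″, digits 0–9): 0.01770/0.00833333 → 2, 0.00064/0.00416667 → 0; chars 20.

MC66rg20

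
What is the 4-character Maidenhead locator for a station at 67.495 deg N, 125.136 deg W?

Shift to the Maidenhead origin (180°W, 90°S): lon 54.86, lat 157.50.
Field (20°×10°, letters A–R): lon ⌊54.86/20⌋ = 2 → C; lat ⌊157.50/10⌋ = 15 → P.
Square (2°×1°, digits 0–9): lon ⌊14.86/2⌋ = 7; lat ⌊7.50/1⌋ = 7.

CP77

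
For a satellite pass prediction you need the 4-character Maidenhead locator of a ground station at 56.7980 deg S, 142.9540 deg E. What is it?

Shift to the Maidenhead origin (180°W, 90°S): lon 322.95, lat 33.20.
Field (20°×10°, letters A–R): 322.95/20 → 16 → Q, 33.20/10 → 3 → D; chars QD.
Square (2°×1°, digits 0–9): 2.95/2 → 1, 3.20/1 → 3; chars 13.

QD13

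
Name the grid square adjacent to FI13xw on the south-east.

FI23av

Longitude subsquare x = 23; +1 → 24, wraps to 0 = a, carry into square.
Longitude square 1; +1 → 2.
Latitude subsquare w = 22; −1 → 21 = v.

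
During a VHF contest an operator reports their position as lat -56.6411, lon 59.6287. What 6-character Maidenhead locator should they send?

Add 180° to longitude and 90° to latitude: 239.6287, 33.3589.
Field: lon ⌊239.6287/20⌋ = 11 → L; lat ⌊33.3589/10⌋ = 3 → D.
Square: lon ⌊19.6287/2⌋ = 9; lat ⌊3.3589/1⌋ = 3.
Subsquare: lon ⌊1.6287/0.0833333⌋ = 19 → t; lat ⌊0.3589/0.0416667⌋ = 8 → i.

LD93ti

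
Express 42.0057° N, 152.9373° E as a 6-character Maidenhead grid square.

Shift to the Maidenhead origin (180°W, 90°S): lon 332.9373, lat 132.0057.
Field (20°×10°, letters A–R): 332.9373/20 → 16 → Q, 132.0057/10 → 13 → N; chars QN.
Square (2°×1°, digits 0–9): 12.9373/2 → 6, 2.0057/1 → 2; chars 62.
Subsquare (5′×2.5′, letters a–x): 0.9373/0.0833333 → 11 → l, 0.0057/0.0416667 → 0 → a; chars la.

QN62la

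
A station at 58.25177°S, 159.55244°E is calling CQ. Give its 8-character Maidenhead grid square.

Add 180° to longitude and 90° to latitude: 339.55244, 31.74823.
Field: 339.55244/20 → 16 → Q, 31.74823/10 → 3 → D; chars QD.
Square: 19.55244/2 → 9, 1.74823/1 → 1; chars 91.
Subsquare: 1.55244/0.0833333 → 18 → s, 0.74823/0.0416667 → 17 → r; chars sr.
Extended square: 0.05244/0.00833333 → 6, 0.03990/0.00416667 → 9; chars 69.

QD91sr69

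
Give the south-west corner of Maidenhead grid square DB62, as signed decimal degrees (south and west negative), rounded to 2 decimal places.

-78.00, -108.00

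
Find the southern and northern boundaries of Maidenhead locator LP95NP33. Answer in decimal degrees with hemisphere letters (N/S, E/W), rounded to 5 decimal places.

Field L=11, P=15: +11·20° lon, +15·10° lat → SW at lon 40°, lat 60°.
Square 9, 5: +9·2° lon, +5·1° lat → SW at lon 58°, lat 65°.
Subsquare n=13, p=15: +13·0.0833333° lon, +15·0.0416667° lat → SW at lon 59.0833°, lat 65.625°.
Extended square 3, 3: +3·0.00833333° lon, +3·0.00416667° lat → SW at lon 59.1083°, lat 65.6375°.
Cell spans 0.00833333° lon × 0.00416667° lat.
south 65.63750° N, north 65.64167° N.

65.63750° N, 65.64167° N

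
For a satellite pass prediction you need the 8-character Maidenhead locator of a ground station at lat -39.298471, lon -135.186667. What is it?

CF20jq78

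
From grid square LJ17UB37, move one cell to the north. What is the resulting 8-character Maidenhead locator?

LJ17ub38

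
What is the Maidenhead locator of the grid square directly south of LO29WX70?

Latitude extended square 0; −1 → -1, wraps to 9, carry into subsquare.
Latitude subsquare x = 23; −1 → 22 = w.
The longitude characters are unchanged.

LO29ww79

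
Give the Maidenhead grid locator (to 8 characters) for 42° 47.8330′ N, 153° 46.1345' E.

QN62vt21

Offset from 180°W / 90°S: lon 333.76891°, lat 132.79722°.
Field: 333.76891/20 → 16 → Q, 132.79722/10 → 13 → N; chars QN.
Square: 13.76891/2 → 6, 2.79722/1 → 2; chars 62.
Subsquare: 1.76891/0.0833333 → 21 → v, 0.79722/0.0416667 → 19 → t; chars vt.
Extended square: 0.01891/0.00833333 → 2, 0.00555/0.00416667 → 1; chars 21.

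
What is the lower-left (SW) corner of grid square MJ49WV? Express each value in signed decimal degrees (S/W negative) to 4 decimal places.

Field M=12, J=9: +12·20° lon, +9·10° lat → SW at lon 60°, lat 0°.
Square 4, 9: +4·2° lon, +9·1° lat → SW at lon 68°, lat 9°.
Subsquare w=22, v=21: +22·0.0833333° lon, +21·0.0416667° lat → SW at lon 69.8333°, lat 9.875°.
latitude 9.8750, longitude 69.8333.

9.8750, 69.8333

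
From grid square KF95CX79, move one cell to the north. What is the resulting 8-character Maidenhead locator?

Latitude extended square 9; +1 → 10, wraps to 0, carry into subsquare.
Latitude subsquare x = 23; +1 → 24, wraps to 0 = a, carry into square.
Latitude square 5; +1 → 6.
The longitude characters are unchanged.

KF96ca70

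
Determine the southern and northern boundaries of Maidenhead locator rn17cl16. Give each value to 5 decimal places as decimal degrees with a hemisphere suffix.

Field R=17, N=13: +17·20° lon, +13·10° lat → SW at lon 160°, lat 40°.
Square 1, 7: +1·2° lon, +7·1° lat → SW at lon 162°, lat 47°.
Subsquare c=2, l=11: +2·0.0833333° lon, +11·0.0416667° lat → SW at lon 162.167°, lat 47.4583°.
Extended square 1, 6: +1·0.00833333° lon, +6·0.00416667° lat → SW at lon 162.175°, lat 47.4833°.
Cell spans 0.00833333° lon × 0.00416667° lat.
south 47.48333° N, north 47.48750° N.

47.48333° N, 47.48750° N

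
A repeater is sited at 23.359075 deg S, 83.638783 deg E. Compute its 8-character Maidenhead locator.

NG16tp63

Add 180° to longitude and 90° to latitude: 263.63878, 66.64092.
Field: lon ⌊263.63878/20⌋ = 13 → N; lat ⌊66.64092/10⌋ = 6 → G.
Square: lon ⌊3.63878/2⌋ = 1; lat ⌊6.64092/1⌋ = 6.
Subsquare: lon ⌊1.63878/0.0833333⌋ = 19 → t; lat ⌊0.64092/0.0416667⌋ = 15 → p.
Extended square: lon ⌊0.05545/0.00833333⌋ = 6; lat ⌊0.01592/0.00416667⌋ = 3.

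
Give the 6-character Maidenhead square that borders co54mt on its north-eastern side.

Longitude subsquare m = 12; +1 → 13 = n.
Latitude subsquare t = 19; +1 → 20 = u.

CO54nu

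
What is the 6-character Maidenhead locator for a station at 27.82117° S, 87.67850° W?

Add 180° to longitude and 90° to latitude: 92.3215, 62.1788.
Field: lon ⌊92.3215/20⌋ = 4 → E; lat ⌊62.1788/10⌋ = 6 → G.
Square: lon ⌊12.3215/2⌋ = 6; lat ⌊2.1788/1⌋ = 2.
Subsquare: lon ⌊0.3215/0.0833333⌋ = 3 → d; lat ⌊0.1788/0.0416667⌋ = 4 → e.

EG62de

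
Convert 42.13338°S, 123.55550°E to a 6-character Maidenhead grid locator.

PE17su

Offset from 180°W / 90°S: lon 303.5555°, lat 47.8666°.
Field: lon ⌊303.5555/20⌋ = 15 → P; lat ⌊47.8666/10⌋ = 4 → E.
Square: lon ⌊3.5555/2⌋ = 1; lat ⌊7.8666/1⌋ = 7.
Subsquare: lon ⌊1.5555/0.0833333⌋ = 18 → s; lat ⌊0.8666/0.0416667⌋ = 20 → u.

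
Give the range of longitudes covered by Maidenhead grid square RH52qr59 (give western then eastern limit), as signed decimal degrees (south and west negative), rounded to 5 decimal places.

171.37500, 171.38333

Field R=17, H=7: +17·20° lon, +7·10° lat → SW at lon 160°, lat -20°.
Square 5, 2: +5·2° lon, +2·1° lat → SW at lon 170°, lat -18°.
Subsquare q=16, r=17: +16·0.0833333° lon, +17·0.0416667° lat → SW at lon 171.333°, lat -17.2917°.
Extended square 5, 9: +5·0.00833333° lon, +9·0.00416667° lat → SW at lon 171.375°, lat -17.2542°.
Cell spans 0.00833333° lon × 0.00416667° lat.
west 171.37500, east 171.38333.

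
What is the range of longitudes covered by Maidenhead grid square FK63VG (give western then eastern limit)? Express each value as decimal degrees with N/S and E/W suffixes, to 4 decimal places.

66.2500° W, 66.1667° W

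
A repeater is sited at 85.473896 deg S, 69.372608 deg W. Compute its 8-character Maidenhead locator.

FA54hm56

Shift to the Maidenhead origin (180°W, 90°S): lon 110.62739, lat 4.52610.
Field: 110.62739/20 → 5 → F, 4.52610/10 → 0 → A; chars FA.
Square: 10.62739/2 → 5, 4.52610/1 → 4; chars 54.
Subsquare: 0.62739/0.0833333 → 7 → h, 0.52610/0.0416667 → 12 → m; chars hm.
Extended square: 0.04406/0.00833333 → 5, 0.02610/0.00416667 → 6; chars 56.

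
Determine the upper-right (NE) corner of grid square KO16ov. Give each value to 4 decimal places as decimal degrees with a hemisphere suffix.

56.9167° N, 23.2500° E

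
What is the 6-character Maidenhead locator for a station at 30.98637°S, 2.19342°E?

Shift to the Maidenhead origin (180°W, 90°S): lon 182.1934, lat 59.0136.
Field (20°×10°, letters A–R): lon ⌊182.1934/20⌋ = 9 → J; lat ⌊59.0136/10⌋ = 5 → F.
Square (2°×1°, digits 0–9): lon ⌊2.1934/2⌋ = 1; lat ⌊9.0136/1⌋ = 9.
Subsquare (5′×2.5′, letters a–x): lon ⌊0.1934/0.0833333⌋ = 2 → c; lat ⌊0.0136/0.0416667⌋ = 0 → a.

JF19ca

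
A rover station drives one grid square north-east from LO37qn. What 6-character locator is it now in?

LO37ro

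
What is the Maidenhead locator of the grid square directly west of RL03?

QL93

Longitude square 0; −1 → -1, wraps to 9, carry into field.
Longitude field R = 17; −1 → 16 = Q.
The latitude characters are unchanged.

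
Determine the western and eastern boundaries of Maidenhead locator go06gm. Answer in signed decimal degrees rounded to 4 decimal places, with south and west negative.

Field G=6, O=14: +6·20° lon, +14·10° lat → SW at lon -60°, lat 50°.
Square 0, 6: +0·2° lon, +6·1° lat → SW at lon -60°, lat 56°.
Subsquare g=6, m=12: +6·0.0833333° lon, +12·0.0416667° lat → SW at lon -59.5°, lat 56.5°.
Cell spans 0.0833333° lon × 0.0416667° lat.
west -59.5000, east -59.4167.

-59.5000, -59.4167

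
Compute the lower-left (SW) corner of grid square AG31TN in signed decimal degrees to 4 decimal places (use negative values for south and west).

Field A=0, G=6: +0·20° lon, +6·10° lat → SW at lon -180°, lat -30°.
Square 3, 1: +3·2° lon, +1·1° lat → SW at lon -174°, lat -29°.
Subsquare t=19, n=13: +19·0.0833333° lon, +13·0.0416667° lat → SW at lon -172.417°, lat -28.4583°.
latitude -28.4583, longitude -172.4167.

-28.4583, -172.4167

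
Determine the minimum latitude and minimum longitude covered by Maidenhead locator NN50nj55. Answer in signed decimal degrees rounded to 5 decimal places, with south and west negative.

40.39583, 91.12500

Field N=13, N=13: +13·20° lon, +13·10° lat → SW at lon 80°, lat 40°.
Square 5, 0: +5·2° lon, +0·1° lat → SW at lon 90°, lat 40°.
Subsquare n=13, j=9: +13·0.0833333° lon, +9·0.0416667° lat → SW at lon 91.0833°, lat 40.375°.
Extended square 5, 5: +5·0.00833333° lon, +5·0.00416667° lat → SW at lon 91.125°, lat 40.3958°.
latitude 40.39583, longitude 91.12500.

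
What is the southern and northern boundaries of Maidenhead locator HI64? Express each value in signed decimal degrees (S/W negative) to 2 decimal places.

-6.00, -5.00

Field H=7, I=8: +7·20° lon, +8·10° lat → SW at lon -40°, lat -10°.
Square 6, 4: +6·2° lon, +4·1° lat → SW at lon -28°, lat -6°.
Cell spans 2° lon × 1° lat.
south -6.00, north -5.00.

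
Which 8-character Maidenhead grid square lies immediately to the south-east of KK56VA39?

KK56va48

Longitude extended square 3; +1 → 4.
Latitude extended square 9; −1 → 8.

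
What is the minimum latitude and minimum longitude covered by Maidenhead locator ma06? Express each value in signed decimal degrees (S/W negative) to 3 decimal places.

-84.000, 60.000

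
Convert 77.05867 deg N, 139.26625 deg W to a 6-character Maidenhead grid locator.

Offset from 180°W / 90°S: lon 40.7337°, lat 167.0587°.
Field (20°×10°, letters A–R): 40.7337/20 → 2 → C, 167.0587/10 → 16 → Q; chars CQ.
Square (2°×1°, digits 0–9): 0.7337/2 → 0, 7.0587/1 → 7; chars 07.
Subsquare (5′×2.5′, letters a–x): 0.7337/0.0833333 → 8 → i, 0.0587/0.0416667 → 1 → b; chars ib.

CQ07ib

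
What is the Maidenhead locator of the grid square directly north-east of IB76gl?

IB76hm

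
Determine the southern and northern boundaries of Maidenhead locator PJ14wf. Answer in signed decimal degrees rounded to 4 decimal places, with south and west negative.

4.2083, 4.2500

Field P=15, J=9: +15·20° lon, +9·10° lat → SW at lon 120°, lat 0°.
Square 1, 4: +1·2° lon, +4·1° lat → SW at lon 122°, lat 4°.
Subsquare w=22, f=5: +22·0.0833333° lon, +5·0.0416667° lat → SW at lon 123.833°, lat 4.20833°.
Cell spans 0.0833333° lon × 0.0416667° lat.
south 4.2083, north 4.2500.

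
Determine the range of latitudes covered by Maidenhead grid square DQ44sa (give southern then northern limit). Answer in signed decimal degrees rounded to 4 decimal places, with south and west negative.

Field D=3, Q=16: +3·20° lon, +16·10° lat → SW at lon -120°, lat 70°.
Square 4, 4: +4·2° lon, +4·1° lat → SW at lon -112°, lat 74°.
Subsquare s=18, a=0: +18·0.0833333° lon, +0·0.0416667° lat → SW at lon -110.5°, lat 74°.
Cell spans 0.0833333° lon × 0.0416667° lat.
south 74.0000, north 74.0417.

74.0000, 74.0417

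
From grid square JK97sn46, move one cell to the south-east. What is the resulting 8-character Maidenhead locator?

JK97sn55

Longitude extended square 4; +1 → 5.
Latitude extended square 6; −1 → 5.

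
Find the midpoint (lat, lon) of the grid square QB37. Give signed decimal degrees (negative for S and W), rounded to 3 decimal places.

-72.500, 147.000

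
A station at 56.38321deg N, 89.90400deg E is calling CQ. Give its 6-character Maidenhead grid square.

Add 180° to longitude and 90° to latitude: 269.9040, 146.3832.
Field (20°×10°, letters A–R): lon ⌊269.9040/20⌋ = 13 → N; lat ⌊146.3832/10⌋ = 14 → O.
Square (2°×1°, digits 0–9): lon ⌊9.9040/2⌋ = 4; lat ⌊6.3832/1⌋ = 6.
Subsquare (5′×2.5′, letters a–x): lon ⌊1.9040/0.0833333⌋ = 22 → w; lat ⌊0.3832/0.0416667⌋ = 9 → j.

NO46wj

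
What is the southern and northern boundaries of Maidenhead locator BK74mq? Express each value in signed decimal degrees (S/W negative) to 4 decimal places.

Field B=1, K=10: +1·20° lon, +10·10° lat → SW at lon -160°, lat 10°.
Square 7, 4: +7·2° lon, +4·1° lat → SW at lon -146°, lat 14°.
Subsquare m=12, q=16: +12·0.0833333° lon, +16·0.0416667° lat → SW at lon -145°, lat 14.6667°.
Cell spans 0.0833333° lon × 0.0416667° lat.
south 14.6667, north 14.7083.

14.6667, 14.7083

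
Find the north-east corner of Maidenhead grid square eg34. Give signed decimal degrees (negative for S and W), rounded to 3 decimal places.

Field E=4, G=6: +4·20° lon, +6·10° lat → SW at lon -100°, lat -30°.
Square 3, 4: +3·2° lon, +4·1° lat → SW at lon -94°, lat -26°.
Cell spans 2° lon × 1° lat. NE corner is SW corner plus one full cell.
latitude -25.000, longitude -92.000.

-25.000, -92.000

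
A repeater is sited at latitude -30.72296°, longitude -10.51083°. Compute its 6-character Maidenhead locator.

IF49rg

Shift to the Maidenhead origin (180°W, 90°S): lon 169.4892, lat 59.2770.
Field: lon ⌊169.4892/20⌋ = 8 → I; lat ⌊59.2770/10⌋ = 5 → F.
Square: lon ⌊9.4892/2⌋ = 4; lat ⌊9.2770/1⌋ = 9.
Subsquare: lon ⌊1.4892/0.0833333⌋ = 17 → r; lat ⌊0.2770/0.0416667⌋ = 6 → g.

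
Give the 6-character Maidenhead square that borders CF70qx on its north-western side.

Longitude subsquare q = 16; −1 → 15 = p.
Latitude subsquare x = 23; +1 → 24, wraps to 0 = a, carry into square.
Latitude square 0; +1 → 1.

CF71pa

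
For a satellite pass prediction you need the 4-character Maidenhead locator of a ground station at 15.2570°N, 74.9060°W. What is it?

FK25

Shift to the Maidenhead origin (180°W, 90°S): lon 105.09, lat 105.26.
Field: lon ⌊105.09/20⌋ = 5 → F; lat ⌊105.26/10⌋ = 10 → K.
Square: lon ⌊5.09/2⌋ = 2; lat ⌊5.26/1⌋ = 5.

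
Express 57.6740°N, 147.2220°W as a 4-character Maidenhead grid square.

Shift to the Maidenhead origin (180°W, 90°S): lon 32.78, lat 147.67.
Field: 32.78/20 → 1 → B, 147.67/10 → 14 → O; chars BO.
Square: 12.78/2 → 6, 7.67/1 → 7; chars 67.

BO67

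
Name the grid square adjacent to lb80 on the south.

LA89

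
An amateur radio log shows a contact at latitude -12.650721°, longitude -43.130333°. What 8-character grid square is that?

GH87ki43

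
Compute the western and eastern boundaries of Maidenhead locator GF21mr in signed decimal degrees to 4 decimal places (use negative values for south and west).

-55.0000, -54.9167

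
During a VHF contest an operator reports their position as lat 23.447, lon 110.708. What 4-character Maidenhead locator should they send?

OL53

Offset from 180°W / 90°S: lon 290.71°, lat 113.45°.
Field: 290.71/20 → 14 → O, 113.45/10 → 11 → L; chars OL.
Square: 10.71/2 → 5, 3.45/1 → 3; chars 53.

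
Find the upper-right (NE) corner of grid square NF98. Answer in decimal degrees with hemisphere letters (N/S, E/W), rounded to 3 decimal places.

31.000° S, 100.000° E

Field N=13, F=5: +13·20° lon, +5·10° lat → SW at lon 80°, lat -40°.
Square 9, 8: +9·2° lon, +8·1° lat → SW at lon 98°, lat -32°.
Cell spans 2° lon × 1° lat. NE corner is SW corner plus one full cell.
latitude 31.000° S, longitude 100.000° E.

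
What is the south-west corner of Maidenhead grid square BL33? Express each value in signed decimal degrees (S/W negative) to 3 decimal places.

Field B=1, L=11: +1·20° lon, +11·10° lat → SW at lon -160°, lat 20°.
Square 3, 3: +3·2° lon, +3·1° lat → SW at lon -154°, lat 23°.
latitude 23.000, longitude -154.000.

23.000, -154.000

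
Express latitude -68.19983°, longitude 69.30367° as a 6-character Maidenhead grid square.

MC41pt

Add 180° to longitude and 90° to latitude: 249.3037, 21.8002.
Field: lon ⌊249.3037/20⌋ = 12 → M; lat ⌊21.8002/10⌋ = 2 → C.
Square: lon ⌊9.3037/2⌋ = 4; lat ⌊1.8002/1⌋ = 1.
Subsquare: lon ⌊1.3037/0.0833333⌋ = 15 → p; lat ⌊0.8002/0.0416667⌋ = 19 → t.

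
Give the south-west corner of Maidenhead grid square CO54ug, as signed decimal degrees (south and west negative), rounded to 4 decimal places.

54.2500, -128.3333

Field C=2, O=14: +2·20° lon, +14·10° lat → SW at lon -140°, lat 50°.
Square 5, 4: +5·2° lon, +4·1° lat → SW at lon -130°, lat 54°.
Subsquare u=20, g=6: +20·0.0833333° lon, +6·0.0416667° lat → SW at lon -128.333°, lat 54.25°.
latitude 54.2500, longitude -128.3333.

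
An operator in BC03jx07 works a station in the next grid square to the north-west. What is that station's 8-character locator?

BC03ix98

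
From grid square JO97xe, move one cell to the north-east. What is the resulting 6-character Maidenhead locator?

KO07af

Longitude subsquare x = 23; +1 → 24, wraps to 0 = a, carry into square.
Longitude square 9; +1 → 10, wraps to 0, carry into field.
Longitude field J = 9; +1 → 10 = K.
Latitude subsquare e = 4; +1 → 5 = f.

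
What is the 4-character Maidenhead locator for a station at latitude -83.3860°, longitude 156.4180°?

QA86

Offset from 180°W / 90°S: lon 336.42°, lat 6.61°.
Field: lon ⌊336.42/20⌋ = 16 → Q; lat ⌊6.61/10⌋ = 0 → A.
Square: lon ⌊16.42/2⌋ = 8; lat ⌊6.61/1⌋ = 6.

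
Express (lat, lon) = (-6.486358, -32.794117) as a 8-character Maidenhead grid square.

Shift to the Maidenhead origin (180°W, 90°S): lon 147.20588, lat 83.51364.
Field: 147.20588/20 → 7 → H, 83.51364/10 → 8 → I; chars HI.
Square: 7.20588/2 → 3, 3.51364/1 → 3; chars 33.
Subsquare: 1.20588/0.0833333 → 14 → o, 0.51364/0.0416667 → 12 → m; chars om.
Extended square: 0.03922/0.00833333 → 4, 0.01364/0.00416667 → 3; chars 43.

HI33om43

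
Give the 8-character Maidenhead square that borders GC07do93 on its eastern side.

Longitude extended square 9; +1 → 10, wraps to 0, carry into subsquare.
Longitude subsquare d = 3; +1 → 4 = e.
The latitude characters are unchanged.

GC07eo03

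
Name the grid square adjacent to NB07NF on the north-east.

NB07og

Longitude subsquare n = 13; +1 → 14 = o.
Latitude subsquare f = 5; +1 → 6 = g.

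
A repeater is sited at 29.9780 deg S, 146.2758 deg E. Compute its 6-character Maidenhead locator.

QG30da

Shift to the Maidenhead origin (180°W, 90°S): lon 326.2758, lat 60.0220.
Field: lon ⌊326.2758/20⌋ = 16 → Q; lat ⌊60.0220/10⌋ = 6 → G.
Square: lon ⌊6.2758/2⌋ = 3; lat ⌊0.0220/1⌋ = 0.
Subsquare: lon ⌊0.2758/0.0833333⌋ = 3 → d; lat ⌊0.0220/0.0416667⌋ = 0 → a.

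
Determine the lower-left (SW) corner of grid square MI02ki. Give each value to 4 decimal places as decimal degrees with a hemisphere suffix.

7.6667° S, 60.8333° E

Field M=12, I=8: +12·20° lon, +8·10° lat → SW at lon 60°, lat -10°.
Square 0, 2: +0·2° lon, +2·1° lat → SW at lon 60°, lat -8°.
Subsquare k=10, i=8: +10·0.0833333° lon, +8·0.0416667° lat → SW at lon 60.8333°, lat -7.66667°.
latitude 7.6667° S, longitude 60.8333° E.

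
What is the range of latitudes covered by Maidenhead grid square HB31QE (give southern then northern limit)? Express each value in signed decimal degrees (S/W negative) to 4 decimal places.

Field H=7, B=1: +7·20° lon, +1·10° lat → SW at lon -40°, lat -80°.
Square 3, 1: +3·2° lon, +1·1° lat → SW at lon -34°, lat -79°.
Subsquare q=16, e=4: +16·0.0833333° lon, +4·0.0416667° lat → SW at lon -32.6667°, lat -78.8333°.
Cell spans 0.0833333° lon × 0.0416667° lat.
south -78.8333, north -78.7917.

-78.8333, -78.7917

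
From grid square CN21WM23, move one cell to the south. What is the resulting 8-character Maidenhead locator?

CN21wm22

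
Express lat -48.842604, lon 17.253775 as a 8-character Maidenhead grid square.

JE81pd07

Offset from 180°W / 90°S: lon 197.25377°, lat 41.15740°.
Field (20°×10°, letters A–R): 197.25377/20 → 9 → J, 41.15740/10 → 4 → E; chars JE.
Square (2°×1°, digits 0–9): 17.25377/2 → 8, 1.15740/1 → 1; chars 81.
Subsquare (5′×2.5′, letters a–x): 1.25377/0.0833333 → 15 → p, 0.15740/0.0416667 → 3 → d; chars pd.
Extended square (30″×15″, digits 0–9): 0.00377/0.00833333 → 0, 0.03240/0.00416667 → 7; chars 07.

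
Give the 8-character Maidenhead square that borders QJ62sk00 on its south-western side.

QJ62rj99

Longitude extended square 0; −1 → -1, wraps to 9, carry into subsquare.
Longitude subsquare s = 18; −1 → 17 = r.
Latitude extended square 0; −1 → -1, wraps to 9, carry into subsquare.
Latitude subsquare k = 10; −1 → 9 = j.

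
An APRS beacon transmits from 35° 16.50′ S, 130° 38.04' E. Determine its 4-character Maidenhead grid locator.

Add 180° to longitude and 90° to latitude: 310.63, 54.73.
Field (20°×10°, letters A–R): lon ⌊310.63/20⌋ = 15 → P; lat ⌊54.73/10⌋ = 5 → F.
Square (2°×1°, digits 0–9): lon ⌊10.63/2⌋ = 5; lat ⌊4.73/1⌋ = 4.

PF54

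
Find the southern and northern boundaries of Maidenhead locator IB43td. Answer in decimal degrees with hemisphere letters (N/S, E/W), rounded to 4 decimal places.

Field I=8, B=1: +8·20° lon, +1·10° lat → SW at lon -20°, lat -80°.
Square 4, 3: +4·2° lon, +3·1° lat → SW at lon -12°, lat -77°.
Subsquare t=19, d=3: +19·0.0833333° lon, +3·0.0416667° lat → SW at lon -10.4167°, lat -76.875°.
Cell spans 0.0833333° lon × 0.0416667° lat.
south 76.8750° S, north 76.8333° S.

76.8750° S, 76.8333° S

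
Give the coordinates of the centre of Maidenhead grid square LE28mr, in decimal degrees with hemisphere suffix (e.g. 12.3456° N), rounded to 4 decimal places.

Field L=11, E=4: +11·20° lon, +4·10° lat → SW at lon 40°, lat -50°.
Square 2, 8: +2·2° lon, +8·1° lat → SW at lon 44°, lat -42°.
Subsquare m=12, r=17: +12·0.0833333° lon, +17·0.0416667° lat → SW at lon 45°, lat -41.2917°.
Cell spans 0.0833333° lon × 0.0416667° lat. Centre is SW corner plus half of each.
latitude 41.2708° S, longitude 45.0417° E.

41.2708° S, 45.0417° E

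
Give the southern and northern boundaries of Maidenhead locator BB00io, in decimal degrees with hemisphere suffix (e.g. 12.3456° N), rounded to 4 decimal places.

79.4167° S, 79.3750° S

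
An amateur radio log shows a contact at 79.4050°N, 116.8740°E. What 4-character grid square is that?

OQ89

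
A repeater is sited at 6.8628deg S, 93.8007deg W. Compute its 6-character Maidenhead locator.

EI33cd

Add 180° to longitude and 90° to latitude: 86.1993, 83.1372.
Field: 86.1993/20 → 4 → E, 83.1372/10 → 8 → I; chars EI.
Square: 6.1993/2 → 3, 3.1372/1 → 3; chars 33.
Subsquare: 0.1993/0.0833333 → 2 → c, 0.1372/0.0416667 → 3 → d; chars cd.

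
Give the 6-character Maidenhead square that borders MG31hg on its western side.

MG31gg

Longitude subsquare h = 7; −1 → 6 = g.
The latitude characters are unchanged.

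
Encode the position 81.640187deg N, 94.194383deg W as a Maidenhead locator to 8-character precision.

Add 180° to longitude and 90° to latitude: 85.80562, 171.64019.
Field: 85.80562/20 → 4 → E, 171.64019/10 → 17 → R; chars ER.
Square: 5.80562/2 → 2, 1.64019/1 → 1; chars 21.
Subsquare: 1.80562/0.0833333 → 21 → v, 0.64019/0.0416667 → 15 → p; chars vp.
Extended square: 0.05562/0.00833333 → 6, 0.01519/0.00416667 → 3; chars 63.

ER21vp63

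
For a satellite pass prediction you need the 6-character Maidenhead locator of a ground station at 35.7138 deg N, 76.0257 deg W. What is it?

Add 180° to longitude and 90° to latitude: 103.9743, 125.7138.
Field (20°×10°, letters A–R): lon ⌊103.9743/20⌋ = 5 → F; lat ⌊125.7138/10⌋ = 12 → M.
Square (2°×1°, digits 0–9): lon ⌊3.9743/2⌋ = 1; lat ⌊5.7138/1⌋ = 5.
Subsquare (5′×2.5′, letters a–x): lon ⌊1.9743/0.0833333⌋ = 23 → x; lat ⌊0.7138/0.0416667⌋ = 17 → r.

FM15xr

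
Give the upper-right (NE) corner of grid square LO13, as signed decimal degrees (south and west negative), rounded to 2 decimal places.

Field L=11, O=14: +11·20° lon, +14·10° lat → SW at lon 40°, lat 50°.
Square 1, 3: +1·2° lon, +3·1° lat → SW at lon 42°, lat 53°.
Cell spans 2° lon × 1° lat. NE corner is SW corner plus one full cell.
latitude 54.00, longitude 44.00.

54.00, 44.00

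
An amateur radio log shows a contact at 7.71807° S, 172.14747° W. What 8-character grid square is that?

Shift to the Maidenhead origin (180°W, 90°S): lon 7.85253, lat 82.28193.
Field: 7.85253/20 → 0 → A, 82.28193/10 → 8 → I; chars AI.
Square: 7.85253/2 → 3, 2.28193/1 → 2; chars 32.
Subsquare: 1.85253/0.0833333 → 22 → w, 0.28193/0.0416667 → 6 → g; chars wg.
Extended square: 0.01920/0.00833333 → 2, 0.03193/0.00416667 → 7; chars 27.

AI32wg27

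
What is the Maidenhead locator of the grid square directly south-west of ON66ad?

Longitude subsquare a = 0; −1 → -1, wraps to 23 = x, carry into square.
Longitude square 6; −1 → 5.
Latitude subsquare d = 3; −1 → 2 = c.

ON56xc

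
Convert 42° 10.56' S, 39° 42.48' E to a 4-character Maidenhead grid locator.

Offset from 180°W / 90°S: lon 219.71°, lat 47.82°.
Field: 219.71/20 → 10 → K, 47.82/10 → 4 → E; chars KE.
Square: 19.71/2 → 9, 7.82/1 → 7; chars 97.

KE97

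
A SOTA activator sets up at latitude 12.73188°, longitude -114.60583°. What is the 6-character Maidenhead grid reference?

Add 180° to longitude and 90° to latitude: 65.3942, 102.7319.
Field: lon ⌊65.3942/20⌋ = 3 → D; lat ⌊102.7319/10⌋ = 10 → K.
Square: lon ⌊5.3942/2⌋ = 2; lat ⌊2.7319/1⌋ = 2.
Subsquare: lon ⌊1.3942/0.0833333⌋ = 16 → q; lat ⌊0.7319/0.0416667⌋ = 17 → r.

DK22qr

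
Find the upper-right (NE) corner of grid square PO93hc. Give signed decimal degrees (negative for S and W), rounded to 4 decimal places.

Field P=15, O=14: +15·20° lon, +14·10° lat → SW at lon 120°, lat 50°.
Square 9, 3: +9·2° lon, +3·1° lat → SW at lon 138°, lat 53°.
Subsquare h=7, c=2: +7·0.0833333° lon, +2·0.0416667° lat → SW at lon 138.583°, lat 53.0833°.
Cell spans 0.0833333° lon × 0.0416667° lat. NE corner is SW corner plus one full cell.
latitude 53.1250, longitude 138.6667.

53.1250, 138.6667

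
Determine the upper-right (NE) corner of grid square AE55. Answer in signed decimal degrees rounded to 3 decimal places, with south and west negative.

-44.000, -168.000

Field A=0, E=4: +0·20° lon, +4·10° lat → SW at lon -180°, lat -50°.
Square 5, 5: +5·2° lon, +5·1° lat → SW at lon -170°, lat -45°.
Cell spans 2° lon × 1° lat. NE corner is SW corner plus one full cell.
latitude -44.000, longitude -168.000.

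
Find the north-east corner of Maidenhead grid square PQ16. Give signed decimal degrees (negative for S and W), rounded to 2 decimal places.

Field P=15, Q=16: +15·20° lon, +16·10° lat → SW at lon 120°, lat 70°.
Square 1, 6: +1·2° lon, +6·1° lat → SW at lon 122°, lat 76°.
Cell spans 2° lon × 1° lat. NE corner is SW corner plus one full cell.
latitude 77.00, longitude 124.00.

77.00, 124.00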